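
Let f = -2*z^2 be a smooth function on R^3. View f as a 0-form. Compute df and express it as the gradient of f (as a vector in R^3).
df = (0) dx + (0) dy + (-4*z) dz; grad f = (0, 0, -4*z)

For a 0-form f, d f = (∂f/∂x) dx + (∂f/∂y) dy + (∂f/∂z) dz. The components of the vector representation are exactly the entries of grad f in Cartesian coordinates:
  ∂f/∂x = 0
  ∂f/∂y = 0
  ∂f/∂z = -4*z.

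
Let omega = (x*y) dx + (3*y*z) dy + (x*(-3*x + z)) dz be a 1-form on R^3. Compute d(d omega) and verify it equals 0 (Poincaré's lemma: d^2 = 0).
d(d omega) = 0

Step 1: d omega = sum_{i<j} (∂f_j/∂x_i - ∂f_i/∂x_j) dx_i ∧ dx_j:
  coeff of dx ∧ dy: -x
  coeff of dx ∧ dz: -6*x + z
  coeff of dy ∧ dz: -3*y
Step 2: Apply d again to each 2-form coefficient. The only possible 3-form in R^3 is dx ∧ dy ∧ dz, with coefficient
  ∂(coeff of dy∧dz)/∂x - ∂(coeff of dx∧dz)/∂y + ∂(coeff of dx∧dy)/∂z
  = ∂/∂x (-3*y) - ∂/∂y (-6*x + z) + ∂/∂z (-x).
Each of these terms simplifies to sums of mixed partials that cancel in pairs. The result is 0 (by equality of mixed partials for smooth functions — Schwarz / Clairaut).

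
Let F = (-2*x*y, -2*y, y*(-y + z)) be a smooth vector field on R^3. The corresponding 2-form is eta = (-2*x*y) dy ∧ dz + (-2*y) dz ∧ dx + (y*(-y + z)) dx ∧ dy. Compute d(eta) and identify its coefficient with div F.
d(eta) = (-y - 2) dx ∧ dy ∧ dz; div F = -y - 2

For a 2-form in R^3 of the form above, applying d gives a 3-form with coefficient ∂P/∂x + ∂Q/∂y + ∂R/∂z:
  ∂P/∂x = -2*y
  ∂Q/∂y = -2
  ∂R/∂z = y
Sum = -y - 2, which is exactly div F.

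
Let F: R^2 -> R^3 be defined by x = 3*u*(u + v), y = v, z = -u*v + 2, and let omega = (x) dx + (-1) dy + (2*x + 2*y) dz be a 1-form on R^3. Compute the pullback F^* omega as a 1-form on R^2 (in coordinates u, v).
F^* omega = (18*u^3 + 21*u^2*v + 3*u*v^2 - 2*v^2) du + (3*u^3 + 3*u^2*v - 2*u*v - 1) dv

Using F^*(f dg) = (f ∘ F) d(g ∘ F), substitute each coordinate x_i by F_i(u, v) in f_i, and replace dx_i by d F_i = (∂F_i/∂u) du + (∂F_i/∂v) dv.
  For the x component: f_1(F) = 3*u*(u + v); d F_1 = (6*u + 3*v) du + (3*u) dv
  For the y component: f_2(F) = -1; d F_2 = (0) du + (1) dv
  For the z component: f_3(F) = 6*u^2 + 6*u*v + 2*v; d F_3 = (-v) du + (-u) dv
Combining and collecting du, dv coefficients:
  coeff of du: 18*u^3 + 21*u^2*v + 3*u*v^2 - 2*v^2
  coeff of dv: 3*u^3 + 3*u^2*v - 2*u*v - 1
F^* omega = (18*u^3 + 21*u^2*v + 3*u*v^2 - 2*v^2) du + (3*u^3 + 3*u^2*v - 2*u*v - 1) dv.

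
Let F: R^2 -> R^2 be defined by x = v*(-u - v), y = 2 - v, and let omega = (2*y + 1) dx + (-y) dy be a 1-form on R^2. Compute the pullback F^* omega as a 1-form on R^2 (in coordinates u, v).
F^* omega = (v*(2*v - 5)) du + (2*u*v - 5*u + 4*v^2 - 11*v + 2) dv

Using F^*(f dg) = (f ∘ F) d(g ∘ F), substitute each coordinate x_i by F_i(u, v) in f_i, and replace dx_i by d F_i = (∂F_i/∂u) du + (∂F_i/∂v) dv.
  For the x component: f_1(F) = 5 - 2*v; d F_1 = (-v) du + (-u - 2*v) dv
  For the y component: f_2(F) = v - 2; d F_2 = (0) du + (-1) dv
Combining and collecting du, dv coefficients:
  coeff of du: v*(2*v - 5)
  coeff of dv: 2*u*v - 5*u + 4*v^2 - 11*v + 2
F^* omega = (v*(2*v - 5)) du + (2*u*v - 5*u + 4*v^2 - 11*v + 2) dv.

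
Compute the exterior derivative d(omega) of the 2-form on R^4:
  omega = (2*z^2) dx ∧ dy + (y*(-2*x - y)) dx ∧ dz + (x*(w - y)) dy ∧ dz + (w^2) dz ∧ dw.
d(omega) = (w + 2*x + y + 4*z) dx ∧ dy ∧ dz + (x) dy ∧ dz ∧ dw

For a 2-form omega = sum_{i<j} g_{ij} dx_i ∧ dx_j, the exterior derivative is
  d(omega) = sum_{i<j} d(g_{ij}) ∧ dx_i ∧ dx_j = sum_{i<j, k} (∂g_{ij}/∂x_k) dx_k ∧ dx_i ∧ dx_j.
Expand each term, using dx_k ∧ dx_i ∧ dx_j = sgn(permutation) dx_{(a)} ∧ dx_{(b)} ∧ dx_{(c)} with (a < b < c) sorted:
  d(2*z^2) includes (∂/∂z)(2*z^2) dz = (4*z) dz, which multiplied by dx ∧ dy gives (4*z) dx ∧ dy ∧ dz
  d(y*(-2*x - y)) includes (∂/∂y)(y*(-2*x - y)) dy = (-2*x - 2*y) dy, which multiplied by dx ∧ dz gives (2*x + 2*y) dx ∧ dy ∧ dz
  d(x*(w - y)) includes (∂/∂x)(x*(w - y)) dx = (w - y) dx, which multiplied by dy ∧ dz gives (w - y) dx ∧ dy ∧ dz
  d(x*(w - y)) includes (∂/∂w)(x*(w - y)) dw = (x) dw, which multiplied by dy ∧ dz gives (x) dy ∧ dz ∧ dw
Collecting like 3-forms: d(omega) = (w + 2*x + y + 4*z) dx ∧ dy ∧ dz + (x) dy ∧ dz ∧ dw.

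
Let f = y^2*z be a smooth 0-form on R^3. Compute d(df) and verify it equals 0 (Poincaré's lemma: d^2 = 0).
d(df) = 0

Step 1: df = sum_i (∂f/∂x_i) dx_i = (0) dx + (2*y*z) dy + (y^2) dz.
Step 2: Apply d again. Using the 1-form formula, the coefficient of dx ∧ dy in d(df) is ∂^2 f/∂x ∂y - ∂^2 f/∂y ∂x = (0) - (0) = 0 (equality of mixed partials for smooth f).
Similarly for dx ∧ dz and dy ∧ dz — all coefficients vanish. So d(df) = 0.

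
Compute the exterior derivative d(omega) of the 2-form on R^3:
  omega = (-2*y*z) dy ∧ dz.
d(omega) = 0

For a 2-form omega = sum_{i<j} g_{ij} dx_i ∧ dx_j, the exterior derivative is
  d(omega) = sum_{i<j} d(g_{ij}) ∧ dx_i ∧ dx_j = sum_{i<j, k} (∂g_{ij}/∂x_k) dx_k ∧ dx_i ∧ dx_j.
Expand each term, using dx_k ∧ dx_i ∧ dx_j = sgn(permutation) dx_{(a)} ∧ dx_{(b)} ∧ dx_{(c)} with (a < b < c) sorted:

Collecting like 3-forms: d(omega) = 0.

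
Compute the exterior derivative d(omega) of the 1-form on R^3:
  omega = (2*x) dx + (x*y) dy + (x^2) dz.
d(omega) = (y) dx ∧ dy + (2*x) dx ∧ dz

For a 1-form omega = sum_i f_i dx_i, the exterior derivative is
  d(omega) = sum_{i < j} (∂f_j/∂x_i - ∂f_i/∂x_j) dx_i ∧ dx_j.
  coefficient of dx ∧ dy: ∂f_2/∂x - ∂f_1/∂y = ∂(x*y)/∂x - ∂(2*x)/∂y = y
  coefficient of dx ∧ dz: ∂f_3/∂x - ∂f_1/∂z = ∂(x^2)/∂x - ∂(2*x)/∂z = 2*x
Assembling: d(omega) = (y) dx ∧ dy + (2*x) dx ∧ dz.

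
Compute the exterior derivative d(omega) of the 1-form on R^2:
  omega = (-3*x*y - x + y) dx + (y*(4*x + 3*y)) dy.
d(omega) = (3*x + 4*y - 1) dx ∧ dy

For a 1-form omega = sum_i f_i dx_i, the exterior derivative is
  d(omega) = sum_{i < j} (∂f_j/∂x_i - ∂f_i/∂x_j) dx_i ∧ dx_j.
  coefficient of dx ∧ dy: ∂f_2/∂x - ∂f_1/∂y = ∂(y*(4*x + 3*y))/∂x - ∂(-3*x*y - x + y)/∂y = 3*x + 4*y - 1
Assembling: d(omega) = (3*x + 4*y - 1) dx ∧ dy.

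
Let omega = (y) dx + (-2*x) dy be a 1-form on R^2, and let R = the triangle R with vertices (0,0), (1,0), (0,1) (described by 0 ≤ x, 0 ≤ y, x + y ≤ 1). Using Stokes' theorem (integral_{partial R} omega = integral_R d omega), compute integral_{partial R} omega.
integral_(partial R) omega = -3/2

Stokes: integral_partial_R omega = integral_R d omega with d omega = (∂Q/∂x - ∂P/∂y) dx ∧ dy.
  ∂Q/∂x = -2
  ∂P/∂y = 1
  integrand = ∂Q/∂x - ∂P/∂y = -3.
Integrating over R: integral_0^1 integral_0^{1-x} (-3) dy dx = -3/2.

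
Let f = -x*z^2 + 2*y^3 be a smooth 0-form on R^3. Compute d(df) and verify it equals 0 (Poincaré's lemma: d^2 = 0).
d(df) = 0

Step 1: df = sum_i (∂f/∂x_i) dx_i = (-z^2) dx + (6*y^2) dy + (-2*x*z) dz.
Step 2: Apply d again. Using the 1-form formula, the coefficient of dx ∧ dy in d(df) is ∂^2 f/∂x ∂y - ∂^2 f/∂y ∂x = (0) - (0) = 0 (equality of mixed partials for smooth f).
Similarly for dx ∧ dz and dy ∧ dz — all coefficients vanish. So d(df) = 0.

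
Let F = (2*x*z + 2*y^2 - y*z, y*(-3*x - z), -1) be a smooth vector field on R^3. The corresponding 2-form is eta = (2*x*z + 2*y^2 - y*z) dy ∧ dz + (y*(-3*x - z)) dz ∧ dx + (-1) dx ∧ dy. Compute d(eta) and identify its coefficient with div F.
d(eta) = (-3*x + z) dx ∧ dy ∧ dz; div F = -3*x + z

For a 2-form in R^3 of the form above, applying d gives a 3-form with coefficient ∂P/∂x + ∂Q/∂y + ∂R/∂z:
  ∂P/∂x = 2*z
  ∂Q/∂y = -3*x - z
  ∂R/∂z = 0
Sum = -3*x + z, which is exactly div F.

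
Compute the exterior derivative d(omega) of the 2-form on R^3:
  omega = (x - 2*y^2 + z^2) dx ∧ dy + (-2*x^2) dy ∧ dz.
d(omega) = (-4*x + 2*z) dx ∧ dy ∧ dz

For a 2-form omega = sum_{i<j} g_{ij} dx_i ∧ dx_j, the exterior derivative is
  d(omega) = sum_{i<j} d(g_{ij}) ∧ dx_i ∧ dx_j = sum_{i<j, k} (∂g_{ij}/∂x_k) dx_k ∧ dx_i ∧ dx_j.
Expand each term, using dx_k ∧ dx_i ∧ dx_j = sgn(permutation) dx_{(a)} ∧ dx_{(b)} ∧ dx_{(c)} with (a < b < c) sorted:
  d(x - 2*y^2 + z^2) includes (∂/∂z)(x - 2*y^2 + z^2) dz = (2*z) dz, which multiplied by dx ∧ dy gives (2*z) dx ∧ dy ∧ dz
  d(-2*x^2) includes (∂/∂x)(-2*x^2) dx = (-4*x) dx, which multiplied by dy ∧ dz gives (-4*x) dx ∧ dy ∧ dz
Collecting like 3-forms: d(omega) = (-4*x + 2*z) dx ∧ dy ∧ dz.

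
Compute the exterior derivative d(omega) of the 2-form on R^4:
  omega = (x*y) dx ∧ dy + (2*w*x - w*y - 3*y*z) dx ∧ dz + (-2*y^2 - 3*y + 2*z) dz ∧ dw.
d(omega) = (w + 3*z) dx ∧ dy ∧ dz + (2*x - y) dx ∧ dz ∧ dw + (-4*y - 3) dy ∧ dz ∧ dw

For a 2-form omega = sum_{i<j} g_{ij} dx_i ∧ dx_j, the exterior derivative is
  d(omega) = sum_{i<j} d(g_{ij}) ∧ dx_i ∧ dx_j = sum_{i<j, k} (∂g_{ij}/∂x_k) dx_k ∧ dx_i ∧ dx_j.
Expand each term, using dx_k ∧ dx_i ∧ dx_j = sgn(permutation) dx_{(a)} ∧ dx_{(b)} ∧ dx_{(c)} with (a < b < c) sorted:
  d(2*w*x - w*y - 3*y*z) includes (∂/∂y)(2*w*x - w*y - 3*y*z) dy = (-w - 3*z) dy, which multiplied by dx ∧ dz gives (w + 3*z) dx ∧ dy ∧ dz
  d(2*w*x - w*y - 3*y*z) includes (∂/∂w)(2*w*x - w*y - 3*y*z) dw = (2*x - y) dw, which multiplied by dx ∧ dz gives (2*x - y) dx ∧ dz ∧ dw
  d(-2*y^2 - 3*y + 2*z) includes (∂/∂y)(-2*y^2 - 3*y + 2*z) dy = (-4*y - 3) dy, which multiplied by dz ∧ dw gives (-4*y - 3) dy ∧ dz ∧ dw
Collecting like 3-forms: d(omega) = (w + 3*z) dx ∧ dy ∧ dz + (2*x - y) dx ∧ dz ∧ dw + (-4*y - 3) dy ∧ dz ∧ dw.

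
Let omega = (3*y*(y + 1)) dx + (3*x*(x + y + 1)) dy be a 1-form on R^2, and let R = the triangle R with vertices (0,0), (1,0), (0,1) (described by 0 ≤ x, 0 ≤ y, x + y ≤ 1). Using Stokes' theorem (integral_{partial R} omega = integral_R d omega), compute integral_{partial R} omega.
integral_(partial R) omega = 1/2

Stokes: integral_partial_R omega = integral_R d omega with d omega = (∂Q/∂x - ∂P/∂y) dx ∧ dy.
  ∂Q/∂x = 6*x + 3*y + 3
  ∂P/∂y = 6*y + 3
  integrand = ∂Q/∂x - ∂P/∂y = 6*x - 3*y.
Integrating over R: integral_0^1 integral_0^{1-x} (6*x - 3*y) dy dx = 1/2.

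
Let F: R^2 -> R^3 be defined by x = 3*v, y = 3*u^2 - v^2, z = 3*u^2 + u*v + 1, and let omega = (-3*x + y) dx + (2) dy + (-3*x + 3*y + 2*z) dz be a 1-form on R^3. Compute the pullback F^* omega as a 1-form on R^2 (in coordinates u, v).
F^* omega = (90*u^3 + 27*u^2*v - 16*u*v^2 - 54*u*v + 24*u - 3*v^3 - 9*v^2 + 2*v) du + (15*u^3 + 2*u^2*v + 9*u^2 - 3*u*v^2 - 9*u*v + 2*u - 3*v^2 - 31*v) dv

Using F^*(f dg) = (f ∘ F) d(g ∘ F), substitute each coordinate x_i by F_i(u, v) in f_i, and replace dx_i by d F_i = (∂F_i/∂u) du + (∂F_i/∂v) dv.
  For the x component: f_1(F) = 3*u^2 - v^2 - 9*v; d F_1 = (0) du + (3) dv
  For the y component: f_2(F) = 2; d F_2 = (6*u) du + (-2*v) dv
  For the z component: f_3(F) = 15*u^2 + 2*u*v - 3*v^2 - 9*v + 2; d F_3 = (6*u + v) du + (u) dv
Combining and collecting du, dv coefficients:
  coeff of du: 90*u^3 + 27*u^2*v - 16*u*v^2 - 54*u*v + 24*u - 3*v^3 - 9*v^2 + 2*v
  coeff of dv: 15*u^3 + 2*u^2*v + 9*u^2 - 3*u*v^2 - 9*u*v + 2*u - 3*v^2 - 31*v
F^* omega = (90*u^3 + 27*u^2*v - 16*u*v^2 - 54*u*v + 24*u - 3*v^3 - 9*v^2 + 2*v) du + (15*u^3 + 2*u^2*v + 9*u^2 - 3*u*v^2 - 9*u*v + 2*u - 3*v^2 - 31*v) dv.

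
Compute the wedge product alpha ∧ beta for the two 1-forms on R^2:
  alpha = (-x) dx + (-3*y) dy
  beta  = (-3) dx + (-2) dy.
alpha ∧ beta = (2*x - 9*y) dx ∧ dy

Distribute the wedge, using dx_i ∧ dx_j = -dx_j ∧ dx_i and dx_i ∧ dx_i = 0. For each pair (i, j) with i < j, the coefficient of dx_i ∧ dx_j in alpha ∧ beta is (alpha_i * beta_j - alpha_j * beta_i). Collecting: alpha ∧ beta = (2*x - 9*y) dx ∧ dy.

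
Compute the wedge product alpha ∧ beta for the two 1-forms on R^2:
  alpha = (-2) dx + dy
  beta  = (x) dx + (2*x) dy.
alpha ∧ beta = (-5*x) dx ∧ dy

Distribute the wedge, using dx_i ∧ dx_j = -dx_j ∧ dx_i and dx_i ∧ dx_i = 0. For each pair (i, j) with i < j, the coefficient of dx_i ∧ dx_j in alpha ∧ beta is (alpha_i * beta_j - alpha_j * beta_i). Collecting: alpha ∧ beta = (-5*x) dx ∧ dy.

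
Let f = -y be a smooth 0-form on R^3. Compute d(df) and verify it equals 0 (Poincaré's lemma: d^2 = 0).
d(df) = 0

Step 1: df = sum_i (∂f/∂x_i) dx_i = (0) dx + (-1) dy + (0) dz.
Step 2: Apply d again. Using the 1-form formula, the coefficient of dx ∧ dy in d(df) is ∂^2 f/∂x ∂y - ∂^2 f/∂y ∂x = (0) - (0) = 0 (equality of mixed partials for smooth f).
Similarly for dx ∧ dz and dy ∧ dz — all coefficients vanish. So d(df) = 0.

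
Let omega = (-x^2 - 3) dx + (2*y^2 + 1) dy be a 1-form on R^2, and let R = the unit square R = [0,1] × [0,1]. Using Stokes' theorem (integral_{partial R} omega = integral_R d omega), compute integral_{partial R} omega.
integral_(partial R) omega = 0

Stokes: integral_partial_R omega = integral_R d omega with d omega = (∂Q/∂x - ∂P/∂y) dx ∧ dy.
  ∂Q/∂x = 0
  ∂P/∂y = 0
  integrand = ∂Q/∂x - ∂P/∂y = 0.
Integrating over R: integral_0^1 integral_0^1 (0) dx dy = 0.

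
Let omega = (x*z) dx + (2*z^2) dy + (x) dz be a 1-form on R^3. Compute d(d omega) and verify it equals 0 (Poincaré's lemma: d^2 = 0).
d(d omega) = 0

Step 1: d omega = sum_{i<j} (∂f_j/∂x_i - ∂f_i/∂x_j) dx_i ∧ dx_j:
  coeff of dx ∧ dy: 0
  coeff of dx ∧ dz: 1 - x
  coeff of dy ∧ dz: -4*z
Step 2: Apply d again to each 2-form coefficient. The only possible 3-form in R^3 is dx ∧ dy ∧ dz, with coefficient
  ∂(coeff of dy∧dz)/∂x - ∂(coeff of dx∧dz)/∂y + ∂(coeff of dx∧dy)/∂z
  = ∂/∂x (-4*z) - ∂/∂y (1 - x) + ∂/∂z (0).
Each of these terms simplifies to sums of mixed partials that cancel in pairs. The result is 0 (by equality of mixed partials for smooth functions — Schwarz / Clairaut).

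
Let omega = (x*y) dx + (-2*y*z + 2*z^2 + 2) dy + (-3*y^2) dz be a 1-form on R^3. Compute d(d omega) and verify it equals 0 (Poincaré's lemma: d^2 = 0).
d(d omega) = 0

Step 1: d omega = sum_{i<j} (∂f_j/∂x_i - ∂f_i/∂x_j) dx_i ∧ dx_j:
  coeff of dx ∧ dy: -x
  coeff of dx ∧ dz: 0
  coeff of dy ∧ dz: -4*y - 4*z
Step 2: Apply d again to each 2-form coefficient. The only possible 3-form in R^3 is dx ∧ dy ∧ dz, with coefficient
  ∂(coeff of dy∧dz)/∂x - ∂(coeff of dx∧dz)/∂y + ∂(coeff of dx∧dy)/∂z
  = ∂/∂x (-4*y - 4*z) - ∂/∂y (0) + ∂/∂z (-x).
Each of these terms simplifies to sums of mixed partials that cancel in pairs. The result is 0 (by equality of mixed partials for smooth functions — Schwarz / Clairaut).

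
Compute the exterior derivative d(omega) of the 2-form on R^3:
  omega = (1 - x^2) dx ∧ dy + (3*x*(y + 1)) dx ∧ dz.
d(omega) = (-3*x) dx ∧ dy ∧ dz

For a 2-form omega = sum_{i<j} g_{ij} dx_i ∧ dx_j, the exterior derivative is
  d(omega) = sum_{i<j} d(g_{ij}) ∧ dx_i ∧ dx_j = sum_{i<j, k} (∂g_{ij}/∂x_k) dx_k ∧ dx_i ∧ dx_j.
Expand each term, using dx_k ∧ dx_i ∧ dx_j = sgn(permutation) dx_{(a)} ∧ dx_{(b)} ∧ dx_{(c)} with (a < b < c) sorted:
  d(3*x*(y + 1)) includes (∂/∂y)(3*x*(y + 1)) dy = (3*x) dy, which multiplied by dx ∧ dz gives (-3*x) dx ∧ dy ∧ dz
Collecting like 3-forms: d(omega) = (-3*x) dx ∧ dy ∧ dz.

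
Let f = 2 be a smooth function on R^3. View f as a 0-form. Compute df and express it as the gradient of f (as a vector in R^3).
df = (0) dx + (0) dy + (0) dz; grad f = (0, 0, 0)

For a 0-form f, d f = (∂f/∂x) dx + (∂f/∂y) dy + (∂f/∂z) dz. The components of the vector representation are exactly the entries of grad f in Cartesian coordinates:
  ∂f/∂x = 0
  ∂f/∂y = 0
  ∂f/∂z = 0.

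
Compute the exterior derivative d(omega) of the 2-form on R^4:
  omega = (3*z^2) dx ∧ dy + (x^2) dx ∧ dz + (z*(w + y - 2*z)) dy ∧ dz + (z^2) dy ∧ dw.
d(omega) = (6*z) dx ∧ dy ∧ dz + (-z) dy ∧ dz ∧ dw

For a 2-form omega = sum_{i<j} g_{ij} dx_i ∧ dx_j, the exterior derivative is
  d(omega) = sum_{i<j} d(g_{ij}) ∧ dx_i ∧ dx_j = sum_{i<j, k} (∂g_{ij}/∂x_k) dx_k ∧ dx_i ∧ dx_j.
Expand each term, using dx_k ∧ dx_i ∧ dx_j = sgn(permutation) dx_{(a)} ∧ dx_{(b)} ∧ dx_{(c)} with (a < b < c) sorted:
  d(3*z^2) includes (∂/∂z)(3*z^2) dz = (6*z) dz, which multiplied by dx ∧ dy gives (6*z) dx ∧ dy ∧ dz
  d(z*(w + y - 2*z)) includes (∂/∂w)(z*(w + y - 2*z)) dw = (z) dw, which multiplied by dy ∧ dz gives (z) dy ∧ dz ∧ dw
  d(z^2) includes (∂/∂z)(z^2) dz = (2*z) dz, which multiplied by dy ∧ dw gives (-2*z) dy ∧ dz ∧ dw
Collecting like 3-forms: d(omega) = (6*z) dx ∧ dy ∧ dz + (-z) dy ∧ dz ∧ dw.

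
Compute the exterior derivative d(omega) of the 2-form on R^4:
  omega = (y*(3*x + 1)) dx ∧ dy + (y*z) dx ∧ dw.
d(omega) = (-z) dx ∧ dy ∧ dw + (-y) dx ∧ dz ∧ dw

For a 2-form omega = sum_{i<j} g_{ij} dx_i ∧ dx_j, the exterior derivative is
  d(omega) = sum_{i<j} d(g_{ij}) ∧ dx_i ∧ dx_j = sum_{i<j, k} (∂g_{ij}/∂x_k) dx_k ∧ dx_i ∧ dx_j.
Expand each term, using dx_k ∧ dx_i ∧ dx_j = sgn(permutation) dx_{(a)} ∧ dx_{(b)} ∧ dx_{(c)} with (a < b < c) sorted:
  d(y*z) includes (∂/∂y)(y*z) dy = (z) dy, which multiplied by dx ∧ dw gives (-z) dx ∧ dy ∧ dw
  d(y*z) includes (∂/∂z)(y*z) dz = (y) dz, which multiplied by dx ∧ dw gives (-y) dx ∧ dz ∧ dw
Collecting like 3-forms: d(omega) = (-z) dx ∧ dy ∧ dw + (-y) dx ∧ dz ∧ dw.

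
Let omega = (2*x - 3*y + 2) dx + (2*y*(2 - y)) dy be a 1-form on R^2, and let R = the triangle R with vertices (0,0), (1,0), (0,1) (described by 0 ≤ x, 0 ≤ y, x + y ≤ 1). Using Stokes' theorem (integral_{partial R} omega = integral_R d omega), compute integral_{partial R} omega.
integral_(partial R) omega = 3/2

Stokes: integral_partial_R omega = integral_R d omega with d omega = (∂Q/∂x - ∂P/∂y) dx ∧ dy.
  ∂Q/∂x = 0
  ∂P/∂y = -3
  integrand = ∂Q/∂x - ∂P/∂y = 3.
Integrating over R: integral_0^1 integral_0^{1-x} (3) dy dx = 3/2.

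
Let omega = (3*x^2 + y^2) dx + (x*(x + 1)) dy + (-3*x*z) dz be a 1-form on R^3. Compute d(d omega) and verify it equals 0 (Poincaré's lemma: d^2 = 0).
d(d omega) = 0

Step 1: d omega = sum_{i<j} (∂f_j/∂x_i - ∂f_i/∂x_j) dx_i ∧ dx_j:
  coeff of dx ∧ dy: 2*x - 2*y + 1
  coeff of dx ∧ dz: -3*z
  coeff of dy ∧ dz: 0
Step 2: Apply d again to each 2-form coefficient. The only possible 3-form in R^3 is dx ∧ dy ∧ dz, with coefficient
  ∂(coeff of dy∧dz)/∂x - ∂(coeff of dx∧dz)/∂y + ∂(coeff of dx∧dy)/∂z
  = ∂/∂x (0) - ∂/∂y (-3*z) + ∂/∂z (2*x - 2*y + 1).
Each of these terms simplifies to sums of mixed partials that cancel in pairs. The result is 0 (by equality of mixed partials for smooth functions — Schwarz / Clairaut).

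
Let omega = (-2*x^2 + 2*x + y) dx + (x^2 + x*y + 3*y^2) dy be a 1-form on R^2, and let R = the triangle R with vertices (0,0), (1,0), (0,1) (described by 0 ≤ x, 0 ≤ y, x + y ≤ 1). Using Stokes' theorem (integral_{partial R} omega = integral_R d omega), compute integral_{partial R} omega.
integral_(partial R) omega = 0

Stokes: integral_partial_R omega = integral_R d omega with d omega = (∂Q/∂x - ∂P/∂y) dx ∧ dy.
  ∂Q/∂x = 2*x + y
  ∂P/∂y = 1
  integrand = ∂Q/∂x - ∂P/∂y = 2*x + y - 1.
Integrating over R: integral_0^1 integral_0^{1-x} (2*x + y - 1) dy dx = 0.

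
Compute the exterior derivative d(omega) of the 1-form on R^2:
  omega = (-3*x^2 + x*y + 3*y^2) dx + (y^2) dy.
d(omega) = (-x - 6*y) dx ∧ dy

For a 1-form omega = sum_i f_i dx_i, the exterior derivative is
  d(omega) = sum_{i < j} (∂f_j/∂x_i - ∂f_i/∂x_j) dx_i ∧ dx_j.
  coefficient of dx ∧ dy: ∂f_2/∂x - ∂f_1/∂y = ∂(y^2)/∂x - ∂(-3*x^2 + x*y + 3*y^2)/∂y = -x - 6*y
Assembling: d(omega) = (-x - 6*y) dx ∧ dy.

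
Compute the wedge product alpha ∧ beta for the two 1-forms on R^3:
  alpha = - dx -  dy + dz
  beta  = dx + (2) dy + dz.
alpha ∧ beta = (-1) dx ∧ dy + (-2) dx ∧ dz + (-3) dy ∧ dz

Distribute the wedge, using dx_i ∧ dx_j = -dx_j ∧ dx_i and dx_i ∧ dx_i = 0. For each pair (i, j) with i < j, the coefficient of dx_i ∧ dx_j in alpha ∧ beta is (alpha_i * beta_j - alpha_j * beta_i). Collecting: alpha ∧ beta = (-1) dx ∧ dy + (-2) dx ∧ dz + (-3) dy ∧ dz.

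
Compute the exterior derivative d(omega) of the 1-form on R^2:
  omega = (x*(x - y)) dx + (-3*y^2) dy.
d(omega) = (x) dx ∧ dy

For a 1-form omega = sum_i f_i dx_i, the exterior derivative is
  d(omega) = sum_{i < j} (∂f_j/∂x_i - ∂f_i/∂x_j) dx_i ∧ dx_j.
  coefficient of dx ∧ dy: ∂f_2/∂x - ∂f_1/∂y = ∂(-3*y^2)/∂x - ∂(x*(x - y))/∂y = x
Assembling: d(omega) = (x) dx ∧ dy.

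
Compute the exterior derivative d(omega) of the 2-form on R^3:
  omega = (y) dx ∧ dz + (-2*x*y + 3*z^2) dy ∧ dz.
d(omega) = (-2*y - 1) dx ∧ dy ∧ dz

For a 2-form omega = sum_{i<j} g_{ij} dx_i ∧ dx_j, the exterior derivative is
  d(omega) = sum_{i<j} d(g_{ij}) ∧ dx_i ∧ dx_j = sum_{i<j, k} (∂g_{ij}/∂x_k) dx_k ∧ dx_i ∧ dx_j.
Expand each term, using dx_k ∧ dx_i ∧ dx_j = sgn(permutation) dx_{(a)} ∧ dx_{(b)} ∧ dx_{(c)} with (a < b < c) sorted:
  d(y) includes (∂/∂y)(y) dy = (1) dy, which multiplied by dx ∧ dz gives (-1) dx ∧ dy ∧ dz
  d(-2*x*y + 3*z^2) includes (∂/∂x)(-2*x*y + 3*z^2) dx = (-2*y) dx, which multiplied by dy ∧ dz gives (-2*y) dx ∧ dy ∧ dz
Collecting like 3-forms: d(omega) = (-2*y - 1) dx ∧ dy ∧ dz.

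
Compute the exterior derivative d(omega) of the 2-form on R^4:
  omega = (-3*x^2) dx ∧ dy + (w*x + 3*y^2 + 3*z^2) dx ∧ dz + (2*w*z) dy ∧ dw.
d(omega) = (-6*y) dx ∧ dy ∧ dz + (x) dx ∧ dz ∧ dw + (-2*w) dy ∧ dz ∧ dw

For a 2-form omega = sum_{i<j} g_{ij} dx_i ∧ dx_j, the exterior derivative is
  d(omega) = sum_{i<j} d(g_{ij}) ∧ dx_i ∧ dx_j = sum_{i<j, k} (∂g_{ij}/∂x_k) dx_k ∧ dx_i ∧ dx_j.
Expand each term, using dx_k ∧ dx_i ∧ dx_j = sgn(permutation) dx_{(a)} ∧ dx_{(b)} ∧ dx_{(c)} with (a < b < c) sorted:
  d(w*x + 3*y^2 + 3*z^2) includes (∂/∂y)(w*x + 3*y^2 + 3*z^2) dy = (6*y) dy, which multiplied by dx ∧ dz gives (-6*y) dx ∧ dy ∧ dz
  d(w*x + 3*y^2 + 3*z^2) includes (∂/∂w)(w*x + 3*y^2 + 3*z^2) dw = (x) dw, which multiplied by dx ∧ dz gives (x) dx ∧ dz ∧ dw
  d(2*w*z) includes (∂/∂z)(2*w*z) dz = (2*w) dz, which multiplied by dy ∧ dw gives (-2*w) dy ∧ dz ∧ dw
Collecting like 3-forms: d(omega) = (-6*y) dx ∧ dy ∧ dz + (x) dx ∧ dz ∧ dw + (-2*w) dy ∧ dz ∧ dw.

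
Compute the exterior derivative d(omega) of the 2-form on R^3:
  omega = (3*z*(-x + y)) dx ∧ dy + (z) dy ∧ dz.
d(omega) = (-3*x + 3*y) dx ∧ dy ∧ dz

For a 2-form omega = sum_{i<j} g_{ij} dx_i ∧ dx_j, the exterior derivative is
  d(omega) = sum_{i<j} d(g_{ij}) ∧ dx_i ∧ dx_j = sum_{i<j, k} (∂g_{ij}/∂x_k) dx_k ∧ dx_i ∧ dx_j.
Expand each term, using dx_k ∧ dx_i ∧ dx_j = sgn(permutation) dx_{(a)} ∧ dx_{(b)} ∧ dx_{(c)} with (a < b < c) sorted:
  d(3*z*(-x + y)) includes (∂/∂z)(3*z*(-x + y)) dz = (-3*x + 3*y) dz, which multiplied by dx ∧ dy gives (-3*x + 3*y) dx ∧ dy ∧ dz
Collecting like 3-forms: d(omega) = (-3*x + 3*y) dx ∧ dy ∧ dz.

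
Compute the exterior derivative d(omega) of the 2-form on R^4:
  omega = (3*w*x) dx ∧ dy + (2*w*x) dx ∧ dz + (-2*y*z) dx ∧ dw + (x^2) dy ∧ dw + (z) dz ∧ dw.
d(omega) = (5*x + 2*z) dx ∧ dy ∧ dw + (2*x + 2*y) dx ∧ dz ∧ dw

For a 2-form omega = sum_{i<j} g_{ij} dx_i ∧ dx_j, the exterior derivative is
  d(omega) = sum_{i<j} d(g_{ij}) ∧ dx_i ∧ dx_j = sum_{i<j, k} (∂g_{ij}/∂x_k) dx_k ∧ dx_i ∧ dx_j.
Expand each term, using dx_k ∧ dx_i ∧ dx_j = sgn(permutation) dx_{(a)} ∧ dx_{(b)} ∧ dx_{(c)} with (a < b < c) sorted:
  d(3*w*x) includes (∂/∂w)(3*w*x) dw = (3*x) dw, which multiplied by dx ∧ dy gives (3*x) dx ∧ dy ∧ dw
  d(2*w*x) includes (∂/∂w)(2*w*x) dw = (2*x) dw, which multiplied by dx ∧ dz gives (2*x) dx ∧ dz ∧ dw
  d(-2*y*z) includes (∂/∂y)(-2*y*z) dy = (-2*z) dy, which multiplied by dx ∧ dw gives (2*z) dx ∧ dy ∧ dw
  d(-2*y*z) includes (∂/∂z)(-2*y*z) dz = (-2*y) dz, which multiplied by dx ∧ dw gives (2*y) dx ∧ dz ∧ dw
  d(x^2) includes (∂/∂x)(x^2) dx = (2*x) dx, which multiplied by dy ∧ dw gives (2*x) dx ∧ dy ∧ dw
Collecting like 3-forms: d(omega) = (5*x + 2*z) dx ∧ dy ∧ dw + (2*x + 2*y) dx ∧ dz ∧ dw.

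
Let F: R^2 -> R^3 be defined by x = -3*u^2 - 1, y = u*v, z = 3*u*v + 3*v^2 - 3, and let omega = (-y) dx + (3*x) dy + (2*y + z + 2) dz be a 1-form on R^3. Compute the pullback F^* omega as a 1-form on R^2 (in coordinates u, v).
F^* omega = (3*v*(-u^2 + 5*u*v + 3*v^2 - 2)) du + (-9*u^3 + 15*u^2*v + 39*u*v^2 - 6*u + 18*v^3 - 6*v) dv

Using F^*(f dg) = (f ∘ F) d(g ∘ F), substitute each coordinate x_i by F_i(u, v) in f_i, and replace dx_i by d F_i = (∂F_i/∂u) du + (∂F_i/∂v) dv.
  For the x component: f_1(F) = -u*v; d F_1 = (-6*u) du + (0) dv
  For the y component: f_2(F) = -9*u^2 - 3; d F_2 = (v) du + (u) dv
  For the z component: f_3(F) = 5*u*v + 3*v^2 - 1; d F_3 = (3*v) du + (3*u + 6*v) dv
Combining and collecting du, dv coefficients:
  coeff of du: 3*v*(-u^2 + 5*u*v + 3*v^2 - 2)
  coeff of dv: -9*u^3 + 15*u^2*v + 39*u*v^2 - 6*u + 18*v^3 - 6*v
F^* omega = (3*v*(-u^2 + 5*u*v + 3*v^2 - 2)) du + (-9*u^3 + 15*u^2*v + 39*u*v^2 - 6*u + 18*v^3 - 6*v) dv.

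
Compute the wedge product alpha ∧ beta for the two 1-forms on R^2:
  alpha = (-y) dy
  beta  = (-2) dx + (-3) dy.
alpha ∧ beta = (-2*y) dx ∧ dy

Distribute the wedge, using dx_i ∧ dx_j = -dx_j ∧ dx_i and dx_i ∧ dx_i = 0. For each pair (i, j) with i < j, the coefficient of dx_i ∧ dx_j in alpha ∧ beta is (alpha_i * beta_j - alpha_j * beta_i). Collecting: alpha ∧ beta = (-2*y) dx ∧ dy.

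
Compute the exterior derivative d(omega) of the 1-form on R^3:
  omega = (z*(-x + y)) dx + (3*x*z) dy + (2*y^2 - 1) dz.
d(omega) = (2*z) dx ∧ dy + (x - y) dx ∧ dz + (-3*x + 4*y) dy ∧ dz

For a 1-form omega = sum_i f_i dx_i, the exterior derivative is
  d(omega) = sum_{i < j} (∂f_j/∂x_i - ∂f_i/∂x_j) dx_i ∧ dx_j.
  coefficient of dx ∧ dy: ∂f_2/∂x - ∂f_1/∂y = ∂(3*x*z)/∂x - ∂(z*(-x + y))/∂y = 2*z
  coefficient of dx ∧ dz: ∂f_3/∂x - ∂f_1/∂z = ∂(2*y^2 - 1)/∂x - ∂(z*(-x + y))/∂z = x - y
  coefficient of dy ∧ dz: ∂f_3/∂y - ∂f_2/∂z = ∂(2*y^2 - 1)/∂y - ∂(3*x*z)/∂z = -3*x + 4*y
Assembling: d(omega) = (2*z) dx ∧ dy + (x - y) dx ∧ dz + (-3*x + 4*y) dy ∧ dz.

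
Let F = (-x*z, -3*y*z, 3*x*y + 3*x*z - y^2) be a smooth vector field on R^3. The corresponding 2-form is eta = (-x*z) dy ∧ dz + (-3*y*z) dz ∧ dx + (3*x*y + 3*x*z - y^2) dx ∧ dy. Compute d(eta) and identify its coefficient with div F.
d(eta) = (3*x - 4*z) dx ∧ dy ∧ dz; div F = 3*x - 4*z

For a 2-form in R^3 of the form above, applying d gives a 3-form with coefficient ∂P/∂x + ∂Q/∂y + ∂R/∂z:
  ∂P/∂x = -z
  ∂Q/∂y = -3*z
  ∂R/∂z = 3*x
Sum = 3*x - 4*z, which is exactly div F.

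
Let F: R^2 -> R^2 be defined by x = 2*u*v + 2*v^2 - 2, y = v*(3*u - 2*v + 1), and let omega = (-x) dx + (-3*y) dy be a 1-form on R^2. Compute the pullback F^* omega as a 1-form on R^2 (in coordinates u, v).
F^* omega = (v*(-31*u*v + 14*v^2 - 9*v + 4)) du + (-31*u^2*v + 42*u*v^2 - 18*u*v + 4*u - 32*v^3 + 18*v^2 + 5*v) dv

Using F^*(f dg) = (f ∘ F) d(g ∘ F), substitute each coordinate x_i by F_i(u, v) in f_i, and replace dx_i by d F_i = (∂F_i/∂u) du + (∂F_i/∂v) dv.
  For the x component: f_1(F) = -2*u*v - 2*v^2 + 2; d F_1 = (2*v) du + (2*u + 4*v) dv
  For the y component: f_2(F) = 3*v*(-3*u + 2*v - 1); d F_2 = (3*v) du + (3*u - 4*v + 1) dv
Combining and collecting du, dv coefficients:
  coeff of du: v*(-31*u*v + 14*v^2 - 9*v + 4)
  coeff of dv: -31*u^2*v + 42*u*v^2 - 18*u*v + 4*u - 32*v^3 + 18*v^2 + 5*v
F^* omega = (v*(-31*u*v + 14*v^2 - 9*v + 4)) du + (-31*u^2*v + 42*u*v^2 - 18*u*v + 4*u - 32*v^3 + 18*v^2 + 5*v) dv.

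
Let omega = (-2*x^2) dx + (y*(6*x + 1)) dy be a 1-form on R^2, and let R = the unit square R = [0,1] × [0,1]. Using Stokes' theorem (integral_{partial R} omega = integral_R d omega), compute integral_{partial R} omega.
integral_(partial R) omega = 3

Stokes: integral_partial_R omega = integral_R d omega with d omega = (∂Q/∂x - ∂P/∂y) dx ∧ dy.
  ∂Q/∂x = 6*y
  ∂P/∂y = 0
  integrand = ∂Q/∂x - ∂P/∂y = 6*y.
Integrating over R: integral_0^1 integral_0^1 (6*y) dx dy = 3.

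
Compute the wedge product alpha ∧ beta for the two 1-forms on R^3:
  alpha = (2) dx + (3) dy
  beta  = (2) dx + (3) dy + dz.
alpha ∧ beta = (2) dx ∧ dz + (3) dy ∧ dz

Distribute the wedge, using dx_i ∧ dx_j = -dx_j ∧ dx_i and dx_i ∧ dx_i = 0. For each pair (i, j) with i < j, the coefficient of dx_i ∧ dx_j in alpha ∧ beta is (alpha_i * beta_j - alpha_j * beta_i). Collecting: alpha ∧ beta = (2) dx ∧ dz + (3) dy ∧ dz.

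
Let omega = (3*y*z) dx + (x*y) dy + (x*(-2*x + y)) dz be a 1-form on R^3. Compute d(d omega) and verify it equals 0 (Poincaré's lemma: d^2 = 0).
d(d omega) = 0

Step 1: d omega = sum_{i<j} (∂f_j/∂x_i - ∂f_i/∂x_j) dx_i ∧ dx_j:
  coeff of dx ∧ dy: y - 3*z
  coeff of dx ∧ dz: -4*x - 2*y
  coeff of dy ∧ dz: x
Step 2: Apply d again to each 2-form coefficient. The only possible 3-form in R^3 is dx ∧ dy ∧ dz, with coefficient
  ∂(coeff of dy∧dz)/∂x - ∂(coeff of dx∧dz)/∂y + ∂(coeff of dx∧dy)/∂z
  = ∂/∂x (x) - ∂/∂y (-4*x - 2*y) + ∂/∂z (y - 3*z).
Each of these terms simplifies to sums of mixed partials that cancel in pairs. The result is 0 (by equality of mixed partials for smooth functions — Schwarz / Clairaut).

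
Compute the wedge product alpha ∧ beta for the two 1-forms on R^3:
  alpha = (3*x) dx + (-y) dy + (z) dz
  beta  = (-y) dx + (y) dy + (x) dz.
alpha ∧ beta = (y*(3*x - y)) dx ∧ dy + (3*x^2 + y*z) dx ∧ dz + (-y*(x + z)) dy ∧ dz

Distribute the wedge, using dx_i ∧ dx_j = -dx_j ∧ dx_i and dx_i ∧ dx_i = 0. For each pair (i, j) with i < j, the coefficient of dx_i ∧ dx_j in alpha ∧ beta is (alpha_i * beta_j - alpha_j * beta_i). Collecting: alpha ∧ beta = (y*(3*x - y)) dx ∧ dy + (3*x^2 + y*z) dx ∧ dz + (-y*(x + z)) dy ∧ dz.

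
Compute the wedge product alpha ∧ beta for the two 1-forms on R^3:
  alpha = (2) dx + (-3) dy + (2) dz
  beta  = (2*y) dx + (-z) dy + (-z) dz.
alpha ∧ beta = (6*y - 2*z) dx ∧ dy + (-4*y - 2*z) dx ∧ dz + (5*z) dy ∧ dz

Distribute the wedge, using dx_i ∧ dx_j = -dx_j ∧ dx_i and dx_i ∧ dx_i = 0. For each pair (i, j) with i < j, the coefficient of dx_i ∧ dx_j in alpha ∧ beta is (alpha_i * beta_j - alpha_j * beta_i). Collecting: alpha ∧ beta = (6*y - 2*z) dx ∧ dy + (-4*y - 2*z) dx ∧ dz + (5*z) dy ∧ dz.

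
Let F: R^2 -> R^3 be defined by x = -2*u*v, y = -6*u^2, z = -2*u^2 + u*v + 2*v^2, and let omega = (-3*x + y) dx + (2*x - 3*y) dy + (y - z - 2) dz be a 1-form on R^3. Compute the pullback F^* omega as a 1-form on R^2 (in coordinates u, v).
F^* omega = (-200*u^3 + 60*u^2*v - 5*u*v^2 + 8*u - 2*v^3 - 2*v) du + (8*u^3 - 29*u^2*v - 6*u*v^2 - 2*u - 8*v^3 - 8*v) dv

Using F^*(f dg) = (f ∘ F) d(g ∘ F), substitute each coordinate x_i by F_i(u, v) in f_i, and replace dx_i by d F_i = (∂F_i/∂u) du + (∂F_i/∂v) dv.
  For the x component: f_1(F) = 6*u*(-u + v); d F_1 = (-2*v) du + (-2*u) dv
  For the y component: f_2(F) = 2*u*(9*u - 2*v); d F_2 = (-12*u) du + (0) dv
  For the z component: f_3(F) = -4*u^2 - u*v - 2*v^2 - 2; d F_3 = (-4*u + v) du + (u + 4*v) dv
Combining and collecting du, dv coefficients:
  coeff of du: -200*u^3 + 60*u^2*v - 5*u*v^2 + 8*u - 2*v^3 - 2*v
  coeff of dv: 8*u^3 - 29*u^2*v - 6*u*v^2 - 2*u - 8*v^3 - 8*v
F^* omega = (-200*u^3 + 60*u^2*v - 5*u*v^2 + 8*u - 2*v^3 - 2*v) du + (8*u^3 - 29*u^2*v - 6*u*v^2 - 2*u - 8*v^3 - 8*v) dv.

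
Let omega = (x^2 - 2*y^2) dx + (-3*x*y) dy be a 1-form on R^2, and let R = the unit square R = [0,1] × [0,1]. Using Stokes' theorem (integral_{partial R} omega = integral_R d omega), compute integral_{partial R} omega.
integral_(partial R) omega = 1/2

Stokes: integral_partial_R omega = integral_R d omega with d omega = (∂Q/∂x - ∂P/∂y) dx ∧ dy.
  ∂Q/∂x = -3*y
  ∂P/∂y = -4*y
  integrand = ∂Q/∂x - ∂P/∂y = y.
Integrating over R: integral_0^1 integral_0^1 (y) dx dy = 1/2.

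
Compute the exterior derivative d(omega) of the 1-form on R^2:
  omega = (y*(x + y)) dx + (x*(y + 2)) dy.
d(omega) = (-x - y + 2) dx ∧ dy

For a 1-form omega = sum_i f_i dx_i, the exterior derivative is
  d(omega) = sum_{i < j} (∂f_j/∂x_i - ∂f_i/∂x_j) dx_i ∧ dx_j.
  coefficient of dx ∧ dy: ∂f_2/∂x - ∂f_1/∂y = ∂(x*(y + 2))/∂x - ∂(y*(x + y))/∂y = -x - y + 2
Assembling: d(omega) = (-x - y + 2) dx ∧ dy.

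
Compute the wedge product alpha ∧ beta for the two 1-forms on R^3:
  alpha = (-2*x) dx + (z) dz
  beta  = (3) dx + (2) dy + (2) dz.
alpha ∧ beta = (-4*x) dx ∧ dy + (-4*x - 3*z) dx ∧ dz + (-2*z) dy ∧ dz

Distribute the wedge, using dx_i ∧ dx_j = -dx_j ∧ dx_i and dx_i ∧ dx_i = 0. For each pair (i, j) with i < j, the coefficient of dx_i ∧ dx_j in alpha ∧ beta is (alpha_i * beta_j - alpha_j * beta_i). Collecting: alpha ∧ beta = (-4*x) dx ∧ dy + (-4*x - 3*z) dx ∧ dz + (-2*z) dy ∧ dz.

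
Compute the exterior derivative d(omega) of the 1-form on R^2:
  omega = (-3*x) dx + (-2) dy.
d(omega) = 0

For a 1-form omega = sum_i f_i dx_i, the exterior derivative is
  d(omega) = sum_{i < j} (∂f_j/∂x_i - ∂f_i/∂x_j) dx_i ∧ dx_j.

Assembling: d(omega) = 0.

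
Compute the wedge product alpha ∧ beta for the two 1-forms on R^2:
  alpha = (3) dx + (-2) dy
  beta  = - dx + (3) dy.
alpha ∧ beta = (7) dx ∧ dy

Distribute the wedge, using dx_i ∧ dx_j = -dx_j ∧ dx_i and dx_i ∧ dx_i = 0. For each pair (i, j) with i < j, the coefficient of dx_i ∧ dx_j in alpha ∧ beta is (alpha_i * beta_j - alpha_j * beta_i). Collecting: alpha ∧ beta = (7) dx ∧ dy.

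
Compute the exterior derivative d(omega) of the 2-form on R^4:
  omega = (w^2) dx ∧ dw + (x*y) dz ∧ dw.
d(omega) = (y) dx ∧ dz ∧ dw + (x) dy ∧ dz ∧ dw

For a 2-form omega = sum_{i<j} g_{ij} dx_i ∧ dx_j, the exterior derivative is
  d(omega) = sum_{i<j} d(g_{ij}) ∧ dx_i ∧ dx_j = sum_{i<j, k} (∂g_{ij}/∂x_k) dx_k ∧ dx_i ∧ dx_j.
Expand each term, using dx_k ∧ dx_i ∧ dx_j = sgn(permutation) dx_{(a)} ∧ dx_{(b)} ∧ dx_{(c)} with (a < b < c) sorted:
  d(x*y) includes (∂/∂x)(x*y) dx = (y) dx, which multiplied by dz ∧ dw gives (y) dx ∧ dz ∧ dw
  d(x*y) includes (∂/∂y)(x*y) dy = (x) dy, which multiplied by dz ∧ dw gives (x) dy ∧ dz ∧ dw
Collecting like 3-forms: d(omega) = (y) dx ∧ dz ∧ dw + (x) dy ∧ dz ∧ dw.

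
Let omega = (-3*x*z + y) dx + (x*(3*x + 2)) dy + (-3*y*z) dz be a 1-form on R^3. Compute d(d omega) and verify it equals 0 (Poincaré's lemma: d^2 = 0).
d(d omega) = 0

Step 1: d omega = sum_{i<j} (∂f_j/∂x_i - ∂f_i/∂x_j) dx_i ∧ dx_j:
  coeff of dx ∧ dy: 6*x + 1
  coeff of dx ∧ dz: 3*x
  coeff of dy ∧ dz: -3*z
Step 2: Apply d again to each 2-form coefficient. The only possible 3-form in R^3 is dx ∧ dy ∧ dz, with coefficient
  ∂(coeff of dy∧dz)/∂x - ∂(coeff of dx∧dz)/∂y + ∂(coeff of dx∧dy)/∂z
  = ∂/∂x (-3*z) - ∂/∂y (3*x) + ∂/∂z (6*x + 1).
Each of these terms simplifies to sums of mixed partials that cancel in pairs. The result is 0 (by equality of mixed partials for smooth functions — Schwarz / Clairaut).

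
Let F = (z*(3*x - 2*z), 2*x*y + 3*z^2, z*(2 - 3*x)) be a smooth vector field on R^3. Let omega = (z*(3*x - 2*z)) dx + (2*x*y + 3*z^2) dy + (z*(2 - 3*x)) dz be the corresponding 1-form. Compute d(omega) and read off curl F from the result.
d(omega) = (-6*z) dy ∧ dz + (3*x - z) dz ∧ dx + (2*y) dx ∧ dy; curl F = (-6*z, 3*x - z, 2*y)

d omega = sum_{i<j} (∂f_j/∂x_i - ∂f_i/∂x_j) dx_i ∧ dx_j. Under the identification (dy ∧ dz, dz ∧ dx, dx ∧ dy) ↔ (e_x, e_y, e_z), the coefficients are exactly the components of curl F. Compute:
  ∂R/∂y - ∂Q/∂z = (0) - (6*z) = -6*z
  ∂P/∂z - ∂R/∂x = (3*x - 4*z) - (-3*z) = 3*x - z
  ∂Q/∂x - ∂P/∂y = (2*y) - (0) = 2*y.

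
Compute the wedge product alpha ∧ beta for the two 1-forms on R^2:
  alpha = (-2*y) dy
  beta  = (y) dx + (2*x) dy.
alpha ∧ beta = (2*y^2) dx ∧ dy

Distribute the wedge, using dx_i ∧ dx_j = -dx_j ∧ dx_i and dx_i ∧ dx_i = 0. For each pair (i, j) with i < j, the coefficient of dx_i ∧ dx_j in alpha ∧ beta is (alpha_i * beta_j - alpha_j * beta_i). Collecting: alpha ∧ beta = (2*y^2) dx ∧ dy.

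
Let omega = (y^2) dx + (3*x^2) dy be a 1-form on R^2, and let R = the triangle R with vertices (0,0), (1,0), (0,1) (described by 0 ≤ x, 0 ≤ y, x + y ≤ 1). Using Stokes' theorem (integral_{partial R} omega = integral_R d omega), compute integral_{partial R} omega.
integral_(partial R) omega = 2/3

Stokes: integral_partial_R omega = integral_R d omega with d omega = (∂Q/∂x - ∂P/∂y) dx ∧ dy.
  ∂Q/∂x = 6*x
  ∂P/∂y = 2*y
  integrand = ∂Q/∂x - ∂P/∂y = 6*x - 2*y.
Integrating over R: integral_0^1 integral_0^{1-x} (6*x - 2*y) dy dx = 2/3.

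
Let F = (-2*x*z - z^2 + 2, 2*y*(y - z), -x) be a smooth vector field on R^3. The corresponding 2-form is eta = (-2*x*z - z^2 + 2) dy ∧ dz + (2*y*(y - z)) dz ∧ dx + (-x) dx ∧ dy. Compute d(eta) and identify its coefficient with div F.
d(eta) = (4*y - 4*z) dx ∧ dy ∧ dz; div F = 4*y - 4*z

For a 2-form in R^3 of the form above, applying d gives a 3-form with coefficient ∂P/∂x + ∂Q/∂y + ∂R/∂z:
  ∂P/∂x = -2*z
  ∂Q/∂y = 4*y - 2*z
  ∂R/∂z = 0
Sum = 4*y - 4*z, which is exactly div F.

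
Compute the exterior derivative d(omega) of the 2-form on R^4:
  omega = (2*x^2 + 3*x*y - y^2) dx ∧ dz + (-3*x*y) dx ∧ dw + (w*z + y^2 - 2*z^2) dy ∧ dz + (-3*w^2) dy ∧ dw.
d(omega) = (-3*x + 2*y) dx ∧ dy ∧ dz + (3*x) dx ∧ dy ∧ dw + (z) dy ∧ dz ∧ dw

For a 2-form omega = sum_{i<j} g_{ij} dx_i ∧ dx_j, the exterior derivative is
  d(omega) = sum_{i<j} d(g_{ij}) ∧ dx_i ∧ dx_j = sum_{i<j, k} (∂g_{ij}/∂x_k) dx_k ∧ dx_i ∧ dx_j.
Expand each term, using dx_k ∧ dx_i ∧ dx_j = sgn(permutation) dx_{(a)} ∧ dx_{(b)} ∧ dx_{(c)} with (a < b < c) sorted:
  d(2*x^2 + 3*x*y - y^2) includes (∂/∂y)(2*x^2 + 3*x*y - y^2) dy = (3*x - 2*y) dy, which multiplied by dx ∧ dz gives (-3*x + 2*y) dx ∧ dy ∧ dz
  d(-3*x*y) includes (∂/∂y)(-3*x*y) dy = (-3*x) dy, which multiplied by dx ∧ dw gives (3*x) dx ∧ dy ∧ dw
  d(w*z + y^2 - 2*z^2) includes (∂/∂w)(w*z + y^2 - 2*z^2) dw = (z) dw, which multiplied by dy ∧ dz gives (z) dy ∧ dz ∧ dw
Collecting like 3-forms: d(omega) = (-3*x + 2*y) dx ∧ dy ∧ dz + (3*x) dx ∧ dy ∧ dw + (z) dy ∧ dz ∧ dw.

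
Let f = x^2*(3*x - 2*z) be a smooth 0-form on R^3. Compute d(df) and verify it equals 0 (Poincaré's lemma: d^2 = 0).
d(df) = 0

Step 1: df = sum_i (∂f/∂x_i) dx_i = (x*(9*x - 4*z)) dx + (0) dy + (-2*x^2) dz.
Step 2: Apply d again. Using the 1-form formula, the coefficient of dx ∧ dy in d(df) is ∂^2 f/∂x ∂y - ∂^2 f/∂y ∂x = (0) - (0) = 0 (equality of mixed partials for smooth f).
Similarly for dx ∧ dz and dy ∧ dz — all coefficients vanish. So d(df) = 0.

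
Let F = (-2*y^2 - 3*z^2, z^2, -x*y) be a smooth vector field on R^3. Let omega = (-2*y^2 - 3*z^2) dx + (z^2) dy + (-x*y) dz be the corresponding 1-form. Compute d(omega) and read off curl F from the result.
d(omega) = (-x - 2*z) dy ∧ dz + (y - 6*z) dz ∧ dx + (4*y) dx ∧ dy; curl F = (-x - 2*z, y - 6*z, 4*y)

d omega = sum_{i<j} (∂f_j/∂x_i - ∂f_i/∂x_j) dx_i ∧ dx_j. Under the identification (dy ∧ dz, dz ∧ dx, dx ∧ dy) ↔ (e_x, e_y, e_z), the coefficients are exactly the components of curl F. Compute:
  ∂R/∂y - ∂Q/∂z = (-x) - (2*z) = -x - 2*z
  ∂P/∂z - ∂R/∂x = (-6*z) - (-y) = y - 6*z
  ∂Q/∂x - ∂P/∂y = (0) - (-4*y) = 4*y.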